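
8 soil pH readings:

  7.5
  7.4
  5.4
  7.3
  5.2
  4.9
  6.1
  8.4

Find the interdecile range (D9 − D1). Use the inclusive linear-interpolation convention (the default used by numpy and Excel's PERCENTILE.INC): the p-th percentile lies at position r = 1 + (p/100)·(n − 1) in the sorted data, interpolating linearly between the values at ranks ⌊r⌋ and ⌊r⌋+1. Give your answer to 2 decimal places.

2.66

Sorted: 4.9, 5.2, 5.4, 6.1, 7.3, 7.4, 7.5, 8.4.
n = 8.
P10: r = 1.7; ranks 1–2 are 4.9, 5.2; interpolating gives 5.11.
P90: r = 7.3; ranks 7–8 are 7.5, 8.4; interpolating gives 7.77.
Difference: 7.77 − 5.11 = 2.66.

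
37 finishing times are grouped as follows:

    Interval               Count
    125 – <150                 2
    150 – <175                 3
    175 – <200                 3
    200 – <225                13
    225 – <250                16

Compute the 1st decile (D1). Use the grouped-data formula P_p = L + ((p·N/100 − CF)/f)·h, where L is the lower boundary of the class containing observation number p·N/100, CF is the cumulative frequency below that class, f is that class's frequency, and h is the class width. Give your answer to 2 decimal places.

164.17

N = 37; target position k = 10/100 · 37 = 3.7.
Cumulative frequencies: 2, 5, 8, 21, 37.
Observation 3.7 falls in the class 150 – <175.
L = 150, CF = 2, f = 3, h = 25.
P10 = 150 + ((3.7 − 2)/3)·25 = 150 + 14.1667 = 164.167.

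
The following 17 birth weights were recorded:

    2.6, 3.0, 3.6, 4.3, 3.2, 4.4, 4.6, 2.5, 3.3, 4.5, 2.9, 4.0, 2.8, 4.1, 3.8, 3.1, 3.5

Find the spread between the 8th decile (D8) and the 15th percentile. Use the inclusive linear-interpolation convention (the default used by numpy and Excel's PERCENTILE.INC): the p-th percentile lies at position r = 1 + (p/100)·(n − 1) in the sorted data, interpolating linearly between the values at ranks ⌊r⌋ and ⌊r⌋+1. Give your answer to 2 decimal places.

Sorted: 2.5, 2.6, 2.8, 2.9, 3.0, 3.1, 3.2, 3.3, 3.5, 3.6, 3.8, 4.0, 4.1, 4.3, 4.4, 4.5, 4.6.
n = 17.
P15: r = 3.4; ranks 3–4 are 2.8, 2.9; interpolating gives 2.84.
P80: r = 13.8; ranks 13–14 are 4.1, 4.3; interpolating gives 4.26.
Difference: 4.26 − 2.84 = 1.42.

1.42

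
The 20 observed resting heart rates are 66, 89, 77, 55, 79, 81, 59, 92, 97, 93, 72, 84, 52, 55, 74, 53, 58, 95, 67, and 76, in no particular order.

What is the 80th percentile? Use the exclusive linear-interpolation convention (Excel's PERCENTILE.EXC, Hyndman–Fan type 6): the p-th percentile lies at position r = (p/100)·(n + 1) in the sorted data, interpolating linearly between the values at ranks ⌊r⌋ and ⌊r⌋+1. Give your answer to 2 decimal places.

91.40

Sorted: 52, 53, 55, 55, 58, 59, 66, 67, 72, 74, 76, 77, 79, 81, 84, 89, 92, 93, 95, 97.
n = 20.
r = (80/100)·(20 + 1) = 16.8.
Rank 16 is 89 and rank 17 is 92.
Interpolate: 89 + 0.8·(92 − 89) = 89 + 0.8·3 = 91.4.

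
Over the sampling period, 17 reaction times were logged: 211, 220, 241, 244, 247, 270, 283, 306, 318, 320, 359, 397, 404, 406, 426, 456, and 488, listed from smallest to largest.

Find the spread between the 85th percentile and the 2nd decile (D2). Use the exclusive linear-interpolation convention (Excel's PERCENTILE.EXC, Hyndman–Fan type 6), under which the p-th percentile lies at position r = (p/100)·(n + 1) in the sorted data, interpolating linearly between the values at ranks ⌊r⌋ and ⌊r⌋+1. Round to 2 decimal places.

n = 17.
P20: r = 3.6; ranks 3–4 are 241, 244; interpolating gives 242.8.
P85: r = 15.3; ranks 15–16 are 426, 456; interpolating gives 435.
Difference: 435 − 242.8 = 192.2.

192.20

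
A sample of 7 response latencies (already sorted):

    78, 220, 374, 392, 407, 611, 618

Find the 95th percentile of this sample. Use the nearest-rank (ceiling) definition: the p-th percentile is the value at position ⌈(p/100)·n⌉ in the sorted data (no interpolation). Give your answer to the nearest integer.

618

n = 7.
Position = ⌈95/100 · 7⌉ = ⌈6.65⌉ = 7.
The value at rank 7 is 618.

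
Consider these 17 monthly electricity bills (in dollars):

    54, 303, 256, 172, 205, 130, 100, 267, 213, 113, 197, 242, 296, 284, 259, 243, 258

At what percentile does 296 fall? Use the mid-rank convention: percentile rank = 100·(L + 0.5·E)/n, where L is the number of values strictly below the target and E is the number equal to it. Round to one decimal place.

91.2

Sorted: 54, 100, 113, 130, 172, 197, 205, 213, 242, 243, 256, 258, 259, 267, 284, 296, 303.
Count below 296: L = 15; count equal: E = 1; n = 17.
Percentile rank = 100·(15 + 0.5·1)/17 = 100·15.5/17 = 91.18.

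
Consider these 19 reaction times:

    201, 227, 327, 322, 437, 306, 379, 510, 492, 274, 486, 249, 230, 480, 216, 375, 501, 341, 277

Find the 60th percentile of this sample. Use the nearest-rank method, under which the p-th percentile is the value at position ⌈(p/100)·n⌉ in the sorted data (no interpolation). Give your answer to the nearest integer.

375

Sorted: 201, 216, 227, 230, 249, 274, 277, 306, 322, 327, 341, 375, 379, 437, 480, 486, 492, 501, 510.
n = 19.
Position = ⌈60/100 · 19⌉ = ⌈11.4⌉ = 12.
The value at rank 12 is 375.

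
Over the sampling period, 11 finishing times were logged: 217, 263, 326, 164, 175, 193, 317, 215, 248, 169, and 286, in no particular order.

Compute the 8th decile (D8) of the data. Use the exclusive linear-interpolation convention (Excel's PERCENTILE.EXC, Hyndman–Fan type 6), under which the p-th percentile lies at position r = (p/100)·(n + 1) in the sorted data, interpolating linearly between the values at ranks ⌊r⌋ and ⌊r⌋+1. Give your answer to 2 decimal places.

304.60

Sorted: 164, 169, 175, 193, 215, 217, 248, 263, 286, 317, 326.
n = 11.
r = (80/100)·(11 + 1) = 9.6.
Rank 9 is 286 and rank 10 is 317.
Interpolate: 286 + 0.6·(317 − 286) = 286 + 0.6·31 = 304.6.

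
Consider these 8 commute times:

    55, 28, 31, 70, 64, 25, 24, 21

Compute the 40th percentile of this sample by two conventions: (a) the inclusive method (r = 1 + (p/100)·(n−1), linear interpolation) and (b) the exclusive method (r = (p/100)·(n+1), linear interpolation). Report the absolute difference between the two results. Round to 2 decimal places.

0.60

Sorted: 21, 24, 25, 28, 31, 55, 64, 70.
n = 8.
(a) r = 3.8; between ranks 3 (25) and 4 (28): 27.4.
(b) r = 3.6; between ranks 3 (25) and 4 (28): 26.8.
|27.4 − 26.8| = 0.6.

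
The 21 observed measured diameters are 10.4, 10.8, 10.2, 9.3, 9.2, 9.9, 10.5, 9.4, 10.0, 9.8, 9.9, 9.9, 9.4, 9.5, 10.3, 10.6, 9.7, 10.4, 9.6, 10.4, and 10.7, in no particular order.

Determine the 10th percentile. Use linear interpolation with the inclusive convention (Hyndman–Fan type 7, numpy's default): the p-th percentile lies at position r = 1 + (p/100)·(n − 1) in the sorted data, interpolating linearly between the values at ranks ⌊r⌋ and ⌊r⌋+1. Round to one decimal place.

Sorted: 9.2, 9.3, 9.4, 9.4, 9.5, 9.6, 9.7, 9.8, 9.9, 9.9, 9.9, 10.0, 10.2, 10.3, 10.4, 10.4, 10.4, 10.5, 10.6, 10.7, 10.8.
n = 21.
r = 1 + (10/100)·(21 − 1) = 1 + 2 = 3.
r is an integer, so P10 is the value at rank 3: 9.4.

9.4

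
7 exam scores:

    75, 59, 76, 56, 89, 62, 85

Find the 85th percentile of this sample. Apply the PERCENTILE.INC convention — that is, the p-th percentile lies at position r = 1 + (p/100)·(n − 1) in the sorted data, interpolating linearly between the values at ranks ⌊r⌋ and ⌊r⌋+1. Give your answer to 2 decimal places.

Sorted: 56, 59, 62, 75, 76, 85, 89.
n = 7.
r = 1 + (85/100)·(7 − 1) = 1 + 5.1 = 6.1.
Rank 6 is 85 and rank 7 is 89.
Interpolate: 85 + 0.1·(89 − 85) = 85 + 0.1·4 = 85.4.

85.40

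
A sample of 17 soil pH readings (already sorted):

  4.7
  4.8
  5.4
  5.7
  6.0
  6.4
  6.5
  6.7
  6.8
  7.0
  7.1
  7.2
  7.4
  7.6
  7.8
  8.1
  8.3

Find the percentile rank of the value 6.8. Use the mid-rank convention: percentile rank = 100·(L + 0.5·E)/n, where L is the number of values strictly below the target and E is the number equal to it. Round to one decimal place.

Count below 6.8: L = 8; count equal: E = 1; n = 17.
Percentile rank = 100·(8 + 0.5·1)/17 = 100·8.5/17 = 50.

50.0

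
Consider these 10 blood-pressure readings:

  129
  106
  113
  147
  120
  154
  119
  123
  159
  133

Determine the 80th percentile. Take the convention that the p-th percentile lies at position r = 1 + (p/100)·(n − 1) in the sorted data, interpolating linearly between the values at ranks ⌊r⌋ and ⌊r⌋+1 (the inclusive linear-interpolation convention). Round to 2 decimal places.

Sorted: 106, 113, 119, 120, 123, 129, 133, 147, 154, 159.
n = 10.
r = 1 + (80/100)·(10 − 1) = 1 + 7.2 = 8.2.
Rank 8 is 147 and rank 9 is 154.
Interpolate: 147 + 0.2·(154 − 147) = 147 + 0.2·7 = 148.4.

148.40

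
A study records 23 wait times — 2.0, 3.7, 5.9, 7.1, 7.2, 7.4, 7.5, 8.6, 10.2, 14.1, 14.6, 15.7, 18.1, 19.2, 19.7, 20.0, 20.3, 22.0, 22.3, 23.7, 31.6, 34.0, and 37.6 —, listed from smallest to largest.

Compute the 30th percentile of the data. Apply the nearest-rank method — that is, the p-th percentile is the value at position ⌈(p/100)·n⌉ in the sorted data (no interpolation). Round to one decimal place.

7.5

n = 23.
Position = ⌈30/100 · 23⌉ = ⌈6.9⌉ = 7.
The value at rank 7 is 7.5.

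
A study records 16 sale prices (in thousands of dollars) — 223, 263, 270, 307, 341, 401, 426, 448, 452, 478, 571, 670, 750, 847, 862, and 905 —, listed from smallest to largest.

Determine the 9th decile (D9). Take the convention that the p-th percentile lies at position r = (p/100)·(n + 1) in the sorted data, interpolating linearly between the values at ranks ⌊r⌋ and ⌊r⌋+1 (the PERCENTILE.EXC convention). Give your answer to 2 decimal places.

n = 16.
r = (90/100)·(16 + 1) = 15.3.
Rank 15 is 862 and rank 16 is 905.
Interpolate: 862 + 0.3·(905 − 862) = 862 + 0.3·43 = 874.9.

874.90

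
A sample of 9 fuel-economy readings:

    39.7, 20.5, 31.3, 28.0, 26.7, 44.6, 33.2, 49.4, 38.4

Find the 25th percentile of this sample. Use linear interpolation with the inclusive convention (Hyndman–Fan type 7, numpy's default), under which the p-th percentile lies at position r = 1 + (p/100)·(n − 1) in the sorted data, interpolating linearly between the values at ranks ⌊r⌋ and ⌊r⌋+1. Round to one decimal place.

28.0

Sorted: 20.5, 26.7, 28.0, 31.3, 33.2, 38.4, 39.7, 44.6, 49.4.
n = 9.
r = 1 + (25/100)·(9 − 1) = 1 + 2 = 3.
r is an integer, so P25 is the value at rank 3: 28.0.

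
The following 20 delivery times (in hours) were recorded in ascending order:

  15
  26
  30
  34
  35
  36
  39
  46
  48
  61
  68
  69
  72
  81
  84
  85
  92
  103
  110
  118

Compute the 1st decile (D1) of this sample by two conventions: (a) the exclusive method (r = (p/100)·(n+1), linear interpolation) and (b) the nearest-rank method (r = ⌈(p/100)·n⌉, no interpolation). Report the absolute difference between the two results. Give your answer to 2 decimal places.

0.40

n = 20.
(a) r = 2.1; between ranks 2 (26) and 3 (30): 26.4.
(b) the nearest-rank method: rank 2 → 26.
|26.4 − 26| = 0.4.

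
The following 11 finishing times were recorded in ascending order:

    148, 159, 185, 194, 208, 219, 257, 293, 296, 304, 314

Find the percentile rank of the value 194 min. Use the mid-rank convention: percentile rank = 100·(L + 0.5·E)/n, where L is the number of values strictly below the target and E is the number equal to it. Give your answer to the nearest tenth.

31.8

Count below 194: L = 3; count equal: E = 1; n = 11.
Percentile rank = 100·(3 + 0.5·1)/11 = 100·3.5/11 = 31.82.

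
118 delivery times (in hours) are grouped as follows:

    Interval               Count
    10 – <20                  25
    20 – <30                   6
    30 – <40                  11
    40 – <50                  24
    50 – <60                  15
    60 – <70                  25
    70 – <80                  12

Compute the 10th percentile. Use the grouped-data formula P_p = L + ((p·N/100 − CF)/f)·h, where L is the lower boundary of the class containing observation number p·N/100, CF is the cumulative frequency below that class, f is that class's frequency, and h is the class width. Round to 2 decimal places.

14.72

N = 118; target position k = 10/100 · 118 = 11.8.
Cumulative frequencies: 25, 31, 42, 66, 81, 106, 118.
Observation 11.8 falls in the class 10 – <20.
L = 10, CF = 0, f = 25, h = 10.
P10 = 10 + ((11.8 − 0)/25)·10 = 10 + 4.72 = 14.72.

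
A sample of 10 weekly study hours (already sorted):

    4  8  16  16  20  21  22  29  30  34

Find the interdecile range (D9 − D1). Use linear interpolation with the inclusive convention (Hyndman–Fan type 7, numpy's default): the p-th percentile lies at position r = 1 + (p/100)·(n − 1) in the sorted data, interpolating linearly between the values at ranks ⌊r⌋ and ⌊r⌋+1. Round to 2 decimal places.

22.80

n = 10.
P10: r = 1.9; ranks 1–2 are 4, 8; interpolating gives 7.6.
P90: r = 9.1; ranks 9–10 are 30, 34; interpolating gives 30.4.
Difference: 30.4 − 7.6 = 22.8.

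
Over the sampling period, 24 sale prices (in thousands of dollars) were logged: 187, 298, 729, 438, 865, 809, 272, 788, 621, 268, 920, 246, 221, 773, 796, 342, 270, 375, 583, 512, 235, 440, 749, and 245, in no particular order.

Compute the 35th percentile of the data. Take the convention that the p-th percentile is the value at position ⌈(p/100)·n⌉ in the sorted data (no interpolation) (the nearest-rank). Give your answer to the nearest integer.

Sorted: 187, 221, 235, 245, 246, 268, 270, 272, 298, 342, 375, 438, 440, 512, 583, 621, 729, 749, 773, 788, 796, 809, 865, 920.
n = 24.
Position = ⌈35/100 · 24⌉ = ⌈8.4⌉ = 9.
The value at rank 9 is 298.

298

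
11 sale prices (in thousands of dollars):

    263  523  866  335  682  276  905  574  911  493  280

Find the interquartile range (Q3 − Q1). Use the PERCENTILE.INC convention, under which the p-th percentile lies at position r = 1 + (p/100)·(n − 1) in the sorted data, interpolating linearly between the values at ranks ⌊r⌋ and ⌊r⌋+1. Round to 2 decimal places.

466.50

Sorted: 263, 276, 280, 335, 493, 523, 574, 682, 866, 905, 911.
n = 11.
P25: r = 3.5; ranks 3–4 are 280, 335; interpolating gives 307.5.
P75: r = 8.5; ranks 8–9 are 682, 866; interpolating gives 774.
Difference: 774 − 307.5 = 466.5.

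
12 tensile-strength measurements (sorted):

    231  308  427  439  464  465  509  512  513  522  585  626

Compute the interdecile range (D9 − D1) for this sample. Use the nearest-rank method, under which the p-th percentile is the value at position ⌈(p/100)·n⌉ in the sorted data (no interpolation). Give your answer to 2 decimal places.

n = 12.
P10: rank ⌈10/100·12⌉ = 2 → 308.
P90: rank ⌈90/100·12⌉ = 11 → 585.
Difference: 585 − 308 = 277.

277.00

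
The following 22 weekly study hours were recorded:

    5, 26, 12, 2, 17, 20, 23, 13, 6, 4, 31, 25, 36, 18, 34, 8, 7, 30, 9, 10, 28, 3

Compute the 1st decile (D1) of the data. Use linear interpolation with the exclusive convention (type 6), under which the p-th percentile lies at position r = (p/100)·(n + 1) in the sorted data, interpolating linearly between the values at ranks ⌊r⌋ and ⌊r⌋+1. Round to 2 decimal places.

3.30

Sorted: 2, 3, 4, 5, 6, 7, 8, 9, 10, 12, 13, 17, 18, 20, 23, 25, 26, 28, 30, 31, 34, 36.
n = 22.
r = (10/100)·(22 + 1) = 2.3.
Rank 2 is 3 and rank 3 is 4.
Interpolate: 3 + 0.3·(4 − 3) = 3 + 0.3·1 = 3.3.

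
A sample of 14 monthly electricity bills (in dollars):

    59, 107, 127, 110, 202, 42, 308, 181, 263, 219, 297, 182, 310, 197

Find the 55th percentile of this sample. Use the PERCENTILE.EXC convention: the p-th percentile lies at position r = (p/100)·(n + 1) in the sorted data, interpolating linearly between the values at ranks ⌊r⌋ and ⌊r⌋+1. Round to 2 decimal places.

198.25

Sorted: 42, 59, 107, 110, 127, 181, 182, 197, 202, 219, 263, 297, 308, 310.
n = 14.
r = (55/100)·(14 + 1) = 8.25.
Rank 8 is 197 and rank 9 is 202.
Interpolate: 197 + 0.25·(202 − 197) = 197 + 0.25·5 = 198.25.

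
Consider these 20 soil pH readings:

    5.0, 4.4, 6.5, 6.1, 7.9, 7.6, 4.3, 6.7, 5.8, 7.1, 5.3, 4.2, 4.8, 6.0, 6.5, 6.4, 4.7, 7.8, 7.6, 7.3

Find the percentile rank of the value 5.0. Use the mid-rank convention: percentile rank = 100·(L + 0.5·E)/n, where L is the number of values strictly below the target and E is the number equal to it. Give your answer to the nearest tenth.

27.5

Sorted: 4.2, 4.3, 4.4, 4.7, 4.8, 5.0, 5.3, 5.8, 6.0, 6.1, 6.4, 6.5, 6.5, 6.7, 7.1, 7.3, 7.6, 7.6, 7.8, 7.9.
Count below 5.0: L = 5; count equal: E = 1; n = 20.
Percentile rank = 100·(5 + 0.5·1)/20 = 100·5.5/20 = 27.5.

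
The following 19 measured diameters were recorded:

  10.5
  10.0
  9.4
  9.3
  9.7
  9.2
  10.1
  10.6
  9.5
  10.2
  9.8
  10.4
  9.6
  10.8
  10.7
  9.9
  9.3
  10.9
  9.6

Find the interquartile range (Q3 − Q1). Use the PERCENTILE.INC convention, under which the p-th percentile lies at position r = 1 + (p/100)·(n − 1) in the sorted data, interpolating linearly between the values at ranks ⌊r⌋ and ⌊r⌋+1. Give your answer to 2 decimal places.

0.90

Sorted: 9.2, 9.3, 9.3, 9.4, 9.5, 9.6, 9.6, 9.7, 9.8, 9.9, 10.0, 10.1, 10.2, 10.4, 10.5, 10.6, 10.7, 10.8, 10.9.
n = 19.
P25: r = 5.5; ranks 5–6 are 9.5, 9.6; interpolating gives 9.55.
P75: r = 14.5; ranks 14–15 are 10.4, 10.5; interpolating gives 10.45.
Difference: 10.45 − 9.55 = 0.9.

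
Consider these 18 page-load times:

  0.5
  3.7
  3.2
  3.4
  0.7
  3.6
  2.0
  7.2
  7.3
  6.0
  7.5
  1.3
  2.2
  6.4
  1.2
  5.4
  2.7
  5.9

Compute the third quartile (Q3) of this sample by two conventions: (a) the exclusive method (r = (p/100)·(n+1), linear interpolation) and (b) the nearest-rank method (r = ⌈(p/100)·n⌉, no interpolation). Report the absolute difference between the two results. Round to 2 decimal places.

Sorted: 0.5, 0.7, 1.2, 1.3, 2.0, 2.2, 2.7, 3.2, 3.4, 3.6, 3.7, 5.4, 5.9, 6.0, 6.4, 7.2, 7.3, 7.5.
n = 18.
(a) r = 14.25; between ranks 14 (6.0) and 15 (6.4): 6.1.
(b) the nearest-rank method: rank 14 → 6.
|6.1 − 6| = 0.1.

0.10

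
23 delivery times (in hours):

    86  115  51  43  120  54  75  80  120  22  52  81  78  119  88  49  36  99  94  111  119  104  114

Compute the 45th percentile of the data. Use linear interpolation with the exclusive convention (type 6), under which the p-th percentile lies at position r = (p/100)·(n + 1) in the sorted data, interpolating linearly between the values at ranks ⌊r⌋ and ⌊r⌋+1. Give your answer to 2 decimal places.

80.80

Sorted: 22, 36, 43, 49, 51, 52, 54, 75, 78, 80, 81, 86, 88, 94, 99, 104, 111, 114, 115, 119, 119, 120, 120.
n = 23.
r = (45/100)·(23 + 1) = 10.8.
Rank 10 is 80 and rank 11 is 81.
Interpolate: 80 + 0.8·(81 − 80) = 80 + 0.8·1 = 80.8.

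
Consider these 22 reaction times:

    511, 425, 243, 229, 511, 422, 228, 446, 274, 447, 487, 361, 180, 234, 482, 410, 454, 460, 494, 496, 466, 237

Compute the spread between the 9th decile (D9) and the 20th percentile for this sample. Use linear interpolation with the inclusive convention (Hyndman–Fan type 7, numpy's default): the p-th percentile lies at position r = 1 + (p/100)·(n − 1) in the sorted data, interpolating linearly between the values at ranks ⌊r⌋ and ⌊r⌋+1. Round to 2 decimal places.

257.60

Sorted: 180, 228, 229, 234, 237, 243, 274, 361, 410, 422, 425, 446, 447, 454, 460, 466, 482, 487, 494, 496, 511, 511.
n = 22.
P20: r = 5.2; ranks 5–6 are 237, 243; interpolating gives 238.2.
P90: r = 19.9; ranks 19–20 are 494, 496; interpolating gives 495.8.
Difference: 495.8 − 238.2 = 257.6.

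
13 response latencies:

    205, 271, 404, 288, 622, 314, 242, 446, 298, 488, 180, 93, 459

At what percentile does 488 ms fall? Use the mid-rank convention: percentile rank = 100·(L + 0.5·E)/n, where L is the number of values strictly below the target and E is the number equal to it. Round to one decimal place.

Sorted: 93, 180, 205, 242, 271, 288, 298, 314, 404, 446, 459, 488, 622.
Count below 488: L = 11; count equal: E = 1; n = 13.
Percentile rank = 100·(11 + 0.5·1)/13 = 100·11.5/13 = 88.46.

88.5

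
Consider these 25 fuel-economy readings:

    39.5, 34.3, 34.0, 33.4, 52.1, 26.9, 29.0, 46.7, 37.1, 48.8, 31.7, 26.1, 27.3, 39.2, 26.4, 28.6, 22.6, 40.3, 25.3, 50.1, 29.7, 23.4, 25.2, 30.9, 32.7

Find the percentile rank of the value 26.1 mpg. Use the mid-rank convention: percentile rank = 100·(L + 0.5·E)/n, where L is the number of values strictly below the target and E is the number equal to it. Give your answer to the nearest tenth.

Sorted: 22.6, 23.4, 25.2, 25.3, 26.1, 26.4, 26.9, 27.3, 28.6, 29.0, 29.7, 30.9, 31.7, 32.7, 33.4, 34.0, 34.3, 37.1, 39.2, 39.5, 40.3, 46.7, 48.8, 50.1, 52.1.
Count below 26.1: L = 4; count equal: E = 1; n = 25.
Percentile rank = 100·(4 + 0.5·1)/25 = 100·4.5/25 = 18.

18.0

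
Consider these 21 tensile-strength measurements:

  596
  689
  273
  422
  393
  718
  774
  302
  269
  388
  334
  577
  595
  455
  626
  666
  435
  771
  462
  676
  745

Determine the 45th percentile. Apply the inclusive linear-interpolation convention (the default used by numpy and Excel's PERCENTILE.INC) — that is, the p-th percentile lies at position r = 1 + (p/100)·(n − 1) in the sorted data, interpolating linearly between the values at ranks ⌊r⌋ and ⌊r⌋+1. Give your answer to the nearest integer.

Sorted: 269, 273, 302, 334, 388, 393, 422, 435, 455, 462, 577, 595, 596, 626, 666, 676, 689, 718, 745, 771, 774.
n = 21.
r = 1 + (45/100)·(21 − 1) = 1 + 9 = 10.
r is an integer, so P45 is the value at rank 10: 462.

462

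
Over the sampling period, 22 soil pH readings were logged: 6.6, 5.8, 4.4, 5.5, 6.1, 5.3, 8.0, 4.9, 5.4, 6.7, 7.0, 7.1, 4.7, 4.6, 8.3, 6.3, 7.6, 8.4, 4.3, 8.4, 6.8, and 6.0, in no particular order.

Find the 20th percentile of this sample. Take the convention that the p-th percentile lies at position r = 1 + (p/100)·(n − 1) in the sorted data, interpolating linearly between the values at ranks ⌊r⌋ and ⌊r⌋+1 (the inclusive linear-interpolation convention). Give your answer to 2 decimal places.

4.98

Sorted: 4.3, 4.4, 4.6, 4.7, 4.9, 5.3, 5.4, 5.5, 5.8, 6.0, 6.1, 6.3, 6.6, 6.7, 6.8, 7.0, 7.1, 7.6, 8.0, 8.3, 8.4, 8.4.
n = 22.
r = 1 + (20/100)·(22 − 1) = 1 + 4.2 = 5.2.
Rank 5 is 4.9 and rank 6 is 5.3.
Interpolate: 4.9 + 0.2·(5.3 − 4.9) = 4.9 + 0.2·0.4 = 4.98.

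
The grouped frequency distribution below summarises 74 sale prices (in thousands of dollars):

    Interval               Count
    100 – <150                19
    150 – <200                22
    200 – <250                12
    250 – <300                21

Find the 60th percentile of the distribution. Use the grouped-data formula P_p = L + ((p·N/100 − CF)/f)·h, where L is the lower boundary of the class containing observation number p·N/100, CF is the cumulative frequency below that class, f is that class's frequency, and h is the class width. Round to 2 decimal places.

N = 74; target position k = 60/100 · 74 = 44.4.
Cumulative frequencies: 19, 41, 53, 74.
Observation 44.4 falls in the class 200 – <250.
L = 200, CF = 41, f = 12, h = 50.
P60 = 200 + ((44.4 − 41)/12)·50 = 200 + 14.1667 = 214.167.

214.17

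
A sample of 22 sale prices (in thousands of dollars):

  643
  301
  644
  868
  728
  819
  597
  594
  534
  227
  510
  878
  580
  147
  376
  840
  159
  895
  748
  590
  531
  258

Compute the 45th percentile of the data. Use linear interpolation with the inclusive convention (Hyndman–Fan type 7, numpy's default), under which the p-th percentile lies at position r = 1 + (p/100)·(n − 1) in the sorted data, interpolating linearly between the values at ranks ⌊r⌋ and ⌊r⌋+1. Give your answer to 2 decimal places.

Sorted: 147, 159, 227, 258, 301, 376, 510, 531, 534, 580, 590, 594, 597, 643, 644, 728, 748, 819, 840, 868, 878, 895.
n = 22.
r = 1 + (45/100)·(22 − 1) = 1 + 9.45 = 10.45.
Rank 10 is 580 and rank 11 is 590.
Interpolate: 580 + 0.45·(590 − 580) = 580 + 0.45·10 = 584.5.

584.50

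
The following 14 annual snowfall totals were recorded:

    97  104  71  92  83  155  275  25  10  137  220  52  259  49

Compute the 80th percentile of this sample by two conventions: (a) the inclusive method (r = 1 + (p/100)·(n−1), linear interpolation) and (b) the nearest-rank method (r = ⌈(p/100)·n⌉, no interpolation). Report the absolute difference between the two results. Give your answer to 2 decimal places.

Sorted: 10, 25, 49, 52, 71, 83, 92, 97, 104, 137, 155, 220, 259, 275.
n = 14.
(a) r = 11.4; between ranks 11 (155) and 12 (220): 181.
(b) the nearest-rank method: rank 12 → 220.
|181 − 220| = 39.

39.00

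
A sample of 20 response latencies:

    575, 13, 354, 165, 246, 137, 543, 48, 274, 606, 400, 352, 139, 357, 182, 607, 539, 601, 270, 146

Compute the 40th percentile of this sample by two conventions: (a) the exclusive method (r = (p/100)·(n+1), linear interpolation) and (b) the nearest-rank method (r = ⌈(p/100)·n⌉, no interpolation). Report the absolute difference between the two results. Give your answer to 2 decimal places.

Sorted: 13, 48, 137, 139, 146, 165, 182, 246, 270, 274, 352, 354, 357, 400, 539, 543, 575, 601, 606, 607.
n = 20.
(a) r = 8.4; between ranks 8 (246) and 9 (270): 255.6.
(b) the nearest-rank method: rank 8 → 246.
|255.6 − 246| = 9.6.

9.60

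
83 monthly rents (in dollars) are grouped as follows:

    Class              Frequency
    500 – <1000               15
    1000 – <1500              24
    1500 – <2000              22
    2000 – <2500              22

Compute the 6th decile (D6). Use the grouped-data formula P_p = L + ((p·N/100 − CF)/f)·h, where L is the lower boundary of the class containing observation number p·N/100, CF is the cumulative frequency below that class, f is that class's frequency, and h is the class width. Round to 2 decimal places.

1745.45

N = 83; target position k = 60/100 · 83 = 49.8.
Cumulative frequencies: 15, 39, 61, 83.
Observation 49.8 falls in the class 1500 – <2000.
L = 1500, CF = 39, f = 22, h = 500.
P60 = 1500 + ((49.8 − 39)/22)·500 = 1500 + 245.455 = 1745.45.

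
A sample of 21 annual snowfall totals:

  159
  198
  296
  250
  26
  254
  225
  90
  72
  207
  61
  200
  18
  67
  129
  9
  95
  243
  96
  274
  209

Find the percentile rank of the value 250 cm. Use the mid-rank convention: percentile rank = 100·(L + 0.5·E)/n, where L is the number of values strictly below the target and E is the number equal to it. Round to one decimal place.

Sorted: 9, 18, 26, 61, 67, 72, 90, 95, 96, 129, 159, 198, 200, 207, 209, 225, 243, 250, 254, 274, 296.
Count below 250: L = 17; count equal: E = 1; n = 21.
Percentile rank = 100·(17 + 0.5·1)/21 = 100·17.5/21 = 83.33.

83.3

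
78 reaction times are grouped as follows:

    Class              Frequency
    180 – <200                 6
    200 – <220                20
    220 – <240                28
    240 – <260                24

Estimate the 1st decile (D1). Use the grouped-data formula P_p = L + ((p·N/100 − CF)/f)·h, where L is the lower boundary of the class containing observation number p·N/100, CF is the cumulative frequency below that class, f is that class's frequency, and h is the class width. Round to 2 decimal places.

201.80

N = 78; target position k = 10/100 · 78 = 7.8.
Cumulative frequencies: 6, 26, 54, 78.
Observation 7.8 falls in the class 200 – <220.
L = 200, CF = 6, f = 20, h = 20.
P10 = 200 + ((7.8 − 6)/20)·20 = 200 + 1.8 = 201.8.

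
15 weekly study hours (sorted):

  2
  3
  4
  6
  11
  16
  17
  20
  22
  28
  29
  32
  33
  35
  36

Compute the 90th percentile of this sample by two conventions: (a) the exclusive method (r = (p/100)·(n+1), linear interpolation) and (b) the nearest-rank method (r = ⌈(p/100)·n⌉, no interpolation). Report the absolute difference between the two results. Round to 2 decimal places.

n = 15.
(a) r = 14.4; between ranks 14 (35) and 15 (36): 35.4.
(b) the nearest-rank method: rank 14 → 35.
|35.4 − 35| = 0.4.

0.40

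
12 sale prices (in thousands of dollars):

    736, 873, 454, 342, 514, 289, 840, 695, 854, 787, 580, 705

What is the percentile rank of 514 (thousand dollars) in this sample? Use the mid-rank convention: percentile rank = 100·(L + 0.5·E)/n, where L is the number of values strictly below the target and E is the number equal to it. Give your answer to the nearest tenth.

Sorted: 289, 342, 454, 514, 580, 695, 705, 736, 787, 840, 854, 873.
Count below 514: L = 3; count equal: E = 1; n = 12.
Percentile rank = 100·(3 + 0.5·1)/12 = 100·3.5/12 = 29.17.

29.2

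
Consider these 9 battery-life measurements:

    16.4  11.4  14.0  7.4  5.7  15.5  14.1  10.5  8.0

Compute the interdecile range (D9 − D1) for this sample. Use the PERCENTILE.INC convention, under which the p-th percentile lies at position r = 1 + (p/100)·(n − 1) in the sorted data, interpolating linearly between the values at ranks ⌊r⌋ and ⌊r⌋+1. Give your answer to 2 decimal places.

8.62

Sorted: 5.7, 7.4, 8.0, 10.5, 11.4, 14.0, 14.1, 15.5, 16.4.
n = 9.
P10: r = 1.8; ranks 1–2 are 5.7, 7.4; interpolating gives 7.06.
P90: r = 8.2; ranks 8–9 are 15.5, 16.4; interpolating gives 15.68.
Difference: 15.68 − 7.06 = 8.62.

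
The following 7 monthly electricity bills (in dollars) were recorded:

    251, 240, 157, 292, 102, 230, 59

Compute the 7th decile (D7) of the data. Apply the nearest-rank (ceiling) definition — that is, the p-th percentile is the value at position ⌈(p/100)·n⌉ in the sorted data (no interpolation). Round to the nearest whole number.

240

Sorted: 59, 102, 157, 230, 240, 251, 292.
n = 7.
Position = ⌈70/100 · 7⌉ = ⌈4.9⌉ = 5.
The value at rank 5 is 240.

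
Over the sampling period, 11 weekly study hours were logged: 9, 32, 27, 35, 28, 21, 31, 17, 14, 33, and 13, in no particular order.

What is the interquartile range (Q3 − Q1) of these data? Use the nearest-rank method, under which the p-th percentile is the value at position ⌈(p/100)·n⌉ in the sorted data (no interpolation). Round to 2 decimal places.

Sorted: 9, 13, 14, 17, 21, 27, 28, 31, 32, 33, 35.
n = 11.
P25: rank ⌈25/100·11⌉ = 3 → 14.
P75: rank ⌈75/100·11⌉ = 9 → 32.
Difference: 32 − 14 = 18.

18.00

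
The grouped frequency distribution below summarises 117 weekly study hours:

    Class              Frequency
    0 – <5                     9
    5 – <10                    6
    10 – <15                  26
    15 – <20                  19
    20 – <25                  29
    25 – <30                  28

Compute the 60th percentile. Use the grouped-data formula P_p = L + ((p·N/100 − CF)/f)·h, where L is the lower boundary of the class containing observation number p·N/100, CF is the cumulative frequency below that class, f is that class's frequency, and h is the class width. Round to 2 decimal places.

N = 117; target position k = 60/100 · 117 = 70.2.
Cumulative frequencies: 9, 15, 41, 60, 89, 117.
Observation 70.2 falls in the class 20 – <25.
L = 20, CF = 60, f = 29, h = 5.
P60 = 20 + ((70.2 − 60)/29)·5 = 20 + 1.75862 = 21.7586.

21.76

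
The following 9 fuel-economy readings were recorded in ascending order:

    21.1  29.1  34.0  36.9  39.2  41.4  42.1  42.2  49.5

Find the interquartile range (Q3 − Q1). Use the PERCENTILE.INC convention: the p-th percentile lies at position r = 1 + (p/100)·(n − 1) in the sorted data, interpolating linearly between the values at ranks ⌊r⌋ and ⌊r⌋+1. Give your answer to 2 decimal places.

8.10

n = 9.
P25: r = 3 (integer) → 34.
P75: r = 7 (integer) → 42.1.
Difference: 42.1 − 34 = 8.1.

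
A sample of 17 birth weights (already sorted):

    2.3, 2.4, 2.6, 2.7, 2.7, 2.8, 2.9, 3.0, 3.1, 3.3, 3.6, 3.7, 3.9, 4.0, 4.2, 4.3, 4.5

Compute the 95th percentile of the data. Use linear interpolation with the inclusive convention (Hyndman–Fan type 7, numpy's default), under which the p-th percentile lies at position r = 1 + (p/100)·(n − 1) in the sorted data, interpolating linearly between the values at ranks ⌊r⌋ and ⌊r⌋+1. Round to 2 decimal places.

4.34

n = 17.
r = 1 + (95/100)·(17 − 1) = 1 + 15.2 = 16.2.
Rank 16 is 4.3 and rank 17 is 4.5.
Interpolate: 4.3 + 0.2·(4.5 − 4.3) = 4.3 + 0.2·0.2 = 4.34.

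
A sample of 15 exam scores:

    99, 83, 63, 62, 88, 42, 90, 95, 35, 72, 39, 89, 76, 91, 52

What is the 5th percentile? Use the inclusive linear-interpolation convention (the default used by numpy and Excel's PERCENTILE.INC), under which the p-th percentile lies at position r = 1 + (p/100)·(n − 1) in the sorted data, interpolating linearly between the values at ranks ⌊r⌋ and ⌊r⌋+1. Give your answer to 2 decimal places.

37.80

Sorted: 35, 39, 42, 52, 62, 63, 72, 76, 83, 88, 89, 90, 91, 95, 99.
n = 15.
r = 1 + (5/100)·(15 − 1) = 1 + 0.7 = 1.7.
Rank 1 is 35 and rank 2 is 39.
Interpolate: 35 + 0.7·(39 − 35) = 35 + 0.7·4 = 37.8.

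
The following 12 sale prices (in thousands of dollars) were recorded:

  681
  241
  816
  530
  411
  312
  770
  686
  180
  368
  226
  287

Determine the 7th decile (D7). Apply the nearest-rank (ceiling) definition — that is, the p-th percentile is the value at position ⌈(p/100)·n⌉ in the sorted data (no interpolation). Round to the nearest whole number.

Sorted: 180, 226, 241, 287, 312, 368, 411, 530, 681, 686, 770, 816.
n = 12.
Position = ⌈70/100 · 12⌉ = ⌈8.4⌉ = 9.
The value at rank 9 is 681.

681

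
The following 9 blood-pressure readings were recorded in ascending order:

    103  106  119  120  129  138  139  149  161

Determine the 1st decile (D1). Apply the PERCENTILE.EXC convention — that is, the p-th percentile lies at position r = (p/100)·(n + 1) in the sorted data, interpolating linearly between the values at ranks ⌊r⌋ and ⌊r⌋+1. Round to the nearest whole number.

n = 9.
r = (10/100)·(9 + 1) = 1.
r is an integer, so P10 is the value at rank 1: 103.

103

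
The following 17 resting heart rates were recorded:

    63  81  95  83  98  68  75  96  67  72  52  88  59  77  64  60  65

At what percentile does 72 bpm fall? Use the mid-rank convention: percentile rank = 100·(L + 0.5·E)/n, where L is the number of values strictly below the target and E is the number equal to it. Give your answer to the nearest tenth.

50.0

Sorted: 52, 59, 60, 63, 64, 65, 67, 68, 72, 75, 77, 81, 83, 88, 95, 96, 98.
Count below 72: L = 8; count equal: E = 1; n = 17.
Percentile rank = 100·(8 + 0.5·1)/17 = 100·8.5/17 = 50.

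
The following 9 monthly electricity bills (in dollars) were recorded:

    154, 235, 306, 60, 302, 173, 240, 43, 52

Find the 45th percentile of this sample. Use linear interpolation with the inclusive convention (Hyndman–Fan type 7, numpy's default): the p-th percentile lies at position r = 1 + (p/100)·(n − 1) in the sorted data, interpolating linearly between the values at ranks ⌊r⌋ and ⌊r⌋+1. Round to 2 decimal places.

Sorted: 43, 52, 60, 154, 173, 235, 240, 302, 306.
n = 9.
r = 1 + (45/100)·(9 − 1) = 1 + 3.6 = 4.6.
Rank 4 is 154 and rank 5 is 173.
Interpolate: 154 + 0.6·(173 − 154) = 154 + 0.6·19 = 165.4.

165.40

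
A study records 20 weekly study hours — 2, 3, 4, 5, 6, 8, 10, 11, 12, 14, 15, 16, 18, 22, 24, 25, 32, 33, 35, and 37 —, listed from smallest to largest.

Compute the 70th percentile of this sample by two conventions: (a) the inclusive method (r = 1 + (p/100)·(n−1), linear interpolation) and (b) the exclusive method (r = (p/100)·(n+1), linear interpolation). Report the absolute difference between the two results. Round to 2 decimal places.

n = 20.
(a) r = 14.3; between ranks 14 (22) and 15 (24): 22.6.
(b) r = 14.7; between ranks 14 (22) and 15 (24): 23.4.
|22.6 − 23.4| = 0.8.

0.80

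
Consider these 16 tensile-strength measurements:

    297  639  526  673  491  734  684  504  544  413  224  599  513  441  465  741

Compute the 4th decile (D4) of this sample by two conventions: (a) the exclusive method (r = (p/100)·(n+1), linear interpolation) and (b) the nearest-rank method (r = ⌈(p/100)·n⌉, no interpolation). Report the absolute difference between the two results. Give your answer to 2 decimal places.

2.60

Sorted: 224, 297, 413, 441, 465, 491, 504, 513, 526, 544, 599, 639, 673, 684, 734, 741.
n = 16.
(a) r = 6.8; between ranks 6 (491) and 7 (504): 501.4.
(b) the nearest-rank method: rank 7 → 504.
|501.4 − 504| = 2.6.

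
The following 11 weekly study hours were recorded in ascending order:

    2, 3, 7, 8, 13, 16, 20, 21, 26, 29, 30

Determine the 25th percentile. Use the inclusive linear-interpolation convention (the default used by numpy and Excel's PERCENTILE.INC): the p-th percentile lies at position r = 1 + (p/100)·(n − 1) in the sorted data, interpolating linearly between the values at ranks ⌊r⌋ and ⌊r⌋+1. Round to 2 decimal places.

n = 11.
r = 1 + (25/100)·(11 − 1) = 1 + 2.5 = 3.5.
Rank 3 is 7 and rank 4 is 8.
Interpolate: 7 + 0.5·(8 − 7) = 7 + 0.5·1 = 7.5.

7.50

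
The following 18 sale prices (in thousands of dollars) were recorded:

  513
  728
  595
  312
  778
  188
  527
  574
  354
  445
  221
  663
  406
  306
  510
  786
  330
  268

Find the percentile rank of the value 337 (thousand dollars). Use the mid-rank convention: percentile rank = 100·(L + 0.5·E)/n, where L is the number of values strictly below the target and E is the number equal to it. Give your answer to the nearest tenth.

Sorted: 188, 221, 268, 306, 312, 330, 354, 406, 445, 510, 513, 527, 574, 595, 663, 728, 778, 786.
Count below 337: L = 6; count equal: E = 0; n = 18.
Percentile rank = 100·(6 + 0.5·0)/18 = 100·6/18 = 33.33.

33.3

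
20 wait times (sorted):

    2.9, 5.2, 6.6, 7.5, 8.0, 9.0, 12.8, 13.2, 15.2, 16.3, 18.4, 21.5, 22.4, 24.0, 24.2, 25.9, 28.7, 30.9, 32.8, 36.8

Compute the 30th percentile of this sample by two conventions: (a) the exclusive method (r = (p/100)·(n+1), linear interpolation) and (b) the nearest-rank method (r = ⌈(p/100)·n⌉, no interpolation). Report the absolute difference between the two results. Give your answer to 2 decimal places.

1.14

n = 20.
(a) r = 6.3; between ranks 6 (9.0) and 7 (12.8): 10.14.
(b) the nearest-rank method: rank 6 → 9.
|10.14 − 9| = 1.14.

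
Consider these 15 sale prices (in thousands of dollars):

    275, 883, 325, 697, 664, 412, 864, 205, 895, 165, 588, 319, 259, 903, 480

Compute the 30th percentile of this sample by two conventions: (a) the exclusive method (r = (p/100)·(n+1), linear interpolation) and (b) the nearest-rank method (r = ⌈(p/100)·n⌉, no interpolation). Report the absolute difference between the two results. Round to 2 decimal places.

8.80

Sorted: 165, 205, 259, 275, 319, 325, 412, 480, 588, 664, 697, 864, 883, 895, 903.
n = 15.
(a) r = 4.8; between ranks 4 (275) and 5 (319): 310.2.
(b) the nearest-rank method: rank 5 → 319.
|310.2 − 319| = 8.8.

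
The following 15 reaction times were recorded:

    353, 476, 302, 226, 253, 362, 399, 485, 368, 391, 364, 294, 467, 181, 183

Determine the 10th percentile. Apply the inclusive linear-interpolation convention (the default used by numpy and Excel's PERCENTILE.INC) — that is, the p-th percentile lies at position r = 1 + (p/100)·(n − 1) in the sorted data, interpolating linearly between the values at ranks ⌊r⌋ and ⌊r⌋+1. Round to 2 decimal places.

200.20

Sorted: 181, 183, 226, 253, 294, 302, 353, 362, 364, 368, 391, 399, 467, 476, 485.
n = 15.
r = 1 + (10/100)·(15 − 1) = 1 + 1.4 = 2.4.
Rank 2 is 183 and rank 3 is 226.
Interpolate: 183 + 0.4·(226 − 183) = 183 + 0.4·43 = 200.2.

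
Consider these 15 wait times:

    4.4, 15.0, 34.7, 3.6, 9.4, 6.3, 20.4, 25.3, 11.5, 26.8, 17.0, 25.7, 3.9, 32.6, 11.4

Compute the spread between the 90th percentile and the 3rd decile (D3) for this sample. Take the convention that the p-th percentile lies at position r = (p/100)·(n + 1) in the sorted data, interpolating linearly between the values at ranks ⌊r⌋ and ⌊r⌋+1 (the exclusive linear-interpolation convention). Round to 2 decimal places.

Sorted: 3.6, 3.9, 4.4, 6.3, 9.4, 11.4, 11.5, 15.0, 17.0, 20.4, 25.3, 25.7, 26.8, 32.6, 34.7.
n = 15.
P30: r = 4.8; ranks 4–5 are 6.3, 9.4; interpolating gives 8.78.
P90: r = 14.4; ranks 14–15 are 32.6, 34.7; interpolating gives 33.44.
Difference: 33.44 − 8.78 = 24.66.

24.66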